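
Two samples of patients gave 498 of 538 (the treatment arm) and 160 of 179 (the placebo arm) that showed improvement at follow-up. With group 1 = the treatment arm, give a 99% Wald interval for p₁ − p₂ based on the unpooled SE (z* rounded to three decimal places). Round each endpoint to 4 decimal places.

p̂₁ = 0.92565, p̂₂ = 0.89385, so the observed difference is 0.03180.
SE = √(0.000127921 + 0.000530047) = √0.000657968 = 0.025651.
For 99% confidence, z* = 2.576. Margin of error = 0.06608.
So the interval runs from -0.0343 to 0.0979.

(-0.0343, 0.0979)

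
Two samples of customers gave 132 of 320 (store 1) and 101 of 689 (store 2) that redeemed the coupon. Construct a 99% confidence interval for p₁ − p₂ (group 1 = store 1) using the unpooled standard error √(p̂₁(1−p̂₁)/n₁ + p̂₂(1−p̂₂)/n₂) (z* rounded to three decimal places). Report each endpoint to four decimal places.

(0.1870, 0.3448)

p̂₁ = 132/320 = 0.41250, p̂₂ = 101/689 = 0.14659; p̂₁ − p̂₂ = 0.26591.
Unpooled SE = √(p̂₁(1−p̂₁)/n₁ + p̂₂(1−p̂₂)/n₂) = √(0.000757324 + 0.000181569) = 0.030641.
For 99% confidence, z* = 2.576. Margin of error = 0.07893.
Interval: 0.26591 ± 0.07893 → (0.1870, 0.3448).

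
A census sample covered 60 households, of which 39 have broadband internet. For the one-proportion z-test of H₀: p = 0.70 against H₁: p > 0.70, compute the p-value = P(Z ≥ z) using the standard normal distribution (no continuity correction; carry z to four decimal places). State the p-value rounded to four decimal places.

The sample proportion is 39/60 = 0.65000.
Under H₀, SE = √(p₀(1−p₀)/n) = √(0.70·0.30/60) = √0.003500000 = 0.059161.
Test statistic (full precision, shown to 4 dp): z = (39/60 − 0.70)/SE₀ ≈ -0.8452.
From the standard normal, P(Z ≥ z) = 0.8010.

p-value = 0.8010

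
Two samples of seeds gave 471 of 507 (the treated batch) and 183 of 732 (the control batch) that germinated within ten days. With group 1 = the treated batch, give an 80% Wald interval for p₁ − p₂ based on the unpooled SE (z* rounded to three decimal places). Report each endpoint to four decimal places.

p̂₁ = 0.92899, p̂₂ = 0.25000, so the observed difference is 0.67899.
Unpooled SE = √(p̂₁(1−p̂₁)/n₁ + p̂₂(1−p̂₂)/n₂) = √(0.000130107 + 0.000256148) = 0.019653.
For 80% confidence, z* = 1.282. Margin = 1.282·0.019653 = 0.02520.
CI: 0.67899 ± 0.02520 = (0.6538, 0.7042).

(0.6538, 0.7042)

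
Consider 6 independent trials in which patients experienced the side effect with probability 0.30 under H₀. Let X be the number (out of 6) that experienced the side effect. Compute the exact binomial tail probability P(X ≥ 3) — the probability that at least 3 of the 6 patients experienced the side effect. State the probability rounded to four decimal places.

P = 0.2557

X is binomial with n = 6 and p = 0.30.
P(X ≥ 3) = C(6,3)·0.30^3·0.70^3 + C(6,4)·0.30^4·0.70^2 + C(6,5)·0.30^5·0.70^1 + C(6,6)·0.30^6·0.70^0.
= 0.185220 + 0.059535 + 0.010206 + 0.000729 = 0.2557.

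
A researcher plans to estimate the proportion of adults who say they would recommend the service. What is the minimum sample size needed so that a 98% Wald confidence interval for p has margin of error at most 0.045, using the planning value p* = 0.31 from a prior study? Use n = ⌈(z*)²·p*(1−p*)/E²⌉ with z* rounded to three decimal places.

The 98% critical value is z* = 2.326.
p*(1−p*) = 0.31·0.69 = 0.2139.
Required n before rounding: 5.410276 × 0.2139 / 0.045² = 571.485.
⌈571.485⌉ = 572.

n = 572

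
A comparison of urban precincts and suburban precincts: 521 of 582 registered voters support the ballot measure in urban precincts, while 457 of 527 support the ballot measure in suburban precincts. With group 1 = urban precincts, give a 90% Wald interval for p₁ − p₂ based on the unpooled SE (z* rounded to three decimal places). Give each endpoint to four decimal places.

(-0.0040, 0.0601)

p̂₁ = 521/582 = 0.89519, p̂₂ = 457/527 = 0.86717; p̂₁ − p̂₂ = 0.02802.
SE = √(0.000161212 + 0.000218566) = √0.000379778 = 0.019488.
z* = 1.645 at the 90% level. Margin = 1.645·0.019488 = 0.03206.
So the interval runs from -0.0040 to 0.0601.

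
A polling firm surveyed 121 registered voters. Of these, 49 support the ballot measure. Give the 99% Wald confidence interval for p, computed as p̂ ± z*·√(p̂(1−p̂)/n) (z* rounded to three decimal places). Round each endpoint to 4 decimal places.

(0.2900, 0.5199)

p̂ = 49/121 = 0.40496.
SE(p̂) = √(0.40496·0.59504/121) = 0.044626.
z* = 2.576 at the 99% level.
Margin of error: 2.576 × 0.044626 = 0.11496.
So the interval runs from 0.2900 to 0.5199.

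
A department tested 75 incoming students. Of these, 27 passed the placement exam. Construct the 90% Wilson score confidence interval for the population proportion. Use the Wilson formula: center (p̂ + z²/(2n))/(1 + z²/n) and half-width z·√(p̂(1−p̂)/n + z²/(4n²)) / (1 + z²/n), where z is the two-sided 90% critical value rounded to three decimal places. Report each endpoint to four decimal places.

(0.2752, 0.4546)

Here p̂ = 27/75 = 0.36000 and z = 1.645 (z² = 2.706025).
1 + z²/n = 1.036080.
Center = (0.36000 + 0.018040)/1.036080 = 0.36488.
Radicand: p̂(1−p̂)/n + z²/(4n²) = 0.003072000 + 0.000120268 = 0.003192268.
Half-width = 1.645·√0.003192268/1.036080 = 0.08971.
So the interval runs from 0.2752 to 0.4546.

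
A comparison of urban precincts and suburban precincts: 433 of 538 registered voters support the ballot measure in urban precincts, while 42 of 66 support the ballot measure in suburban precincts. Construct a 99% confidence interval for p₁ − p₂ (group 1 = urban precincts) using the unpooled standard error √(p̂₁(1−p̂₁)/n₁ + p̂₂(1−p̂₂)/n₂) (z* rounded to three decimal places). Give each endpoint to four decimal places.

p̂₁ = 0.80483, p̂₂ = 0.63636, so the observed difference is 0.16847.
Unpooled SE = √(p̂₁(1−p̂₁)/n₁ + p̂₂(1−p̂₂)/n₂) = √(0.000291965 + 0.003506136) = 0.061629.
z* = 2.576 at the 99% level. Margin = 2.576·0.061629 = 0.15876.
CI: 0.16847 ± 0.15876 = (0.0097, 0.3272).

(0.0097, 0.3272)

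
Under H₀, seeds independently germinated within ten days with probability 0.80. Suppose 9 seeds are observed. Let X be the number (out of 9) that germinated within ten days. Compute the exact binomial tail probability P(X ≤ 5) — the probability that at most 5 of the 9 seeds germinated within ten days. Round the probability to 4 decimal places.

P = 0.0856

X ~ Binomial(n=9, p=0.80).
P(X ≤ 5) = Σ_{j=0}^{5} C(9,j)·0.80^j·0.20^{9−j}.
= 0.000001 + 0.000018 + 0.000295 + 0.002753 + 0.016515 + 0.066060 = 0.0856.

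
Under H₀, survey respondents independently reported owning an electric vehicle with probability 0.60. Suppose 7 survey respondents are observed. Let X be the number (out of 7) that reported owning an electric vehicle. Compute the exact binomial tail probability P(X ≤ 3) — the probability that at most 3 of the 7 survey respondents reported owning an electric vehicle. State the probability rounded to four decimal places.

X is binomial with n = 7 and p = 0.60.
P(X ≤ 3) = C(7,0)·0.60^0·0.40^7 + C(7,1)·0.60^1·0.40^6 + C(7,2)·0.60^2·0.40^5 + C(7,3)·0.60^3·0.40^4.
= 0.001638 + 0.017203 + 0.077414 + 0.193536 = 0.2898.

P = 0.2898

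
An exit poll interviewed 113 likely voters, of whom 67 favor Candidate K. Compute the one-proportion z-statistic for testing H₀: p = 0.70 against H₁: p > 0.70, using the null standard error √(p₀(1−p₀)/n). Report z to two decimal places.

z = -2.48

The sample proportion is 67/113 = 0.59292.
Under H₀, SE = √(p₀(1−p₀)/n) = √(0.70·0.30/113) = √0.001858407 = 0.043109.
Test statistic: z = -0.10708/0.043109 = -2.48.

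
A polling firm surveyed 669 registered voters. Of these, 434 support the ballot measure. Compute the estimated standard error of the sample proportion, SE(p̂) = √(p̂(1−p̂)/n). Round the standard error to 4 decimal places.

With x = 434 successes in n = 669, p̂ = 0.64873.
p̂(1−p̂) = 0.227879.
Dividing by n and taking the root: √0.000340626 = 0.0185.

SE = 0.0185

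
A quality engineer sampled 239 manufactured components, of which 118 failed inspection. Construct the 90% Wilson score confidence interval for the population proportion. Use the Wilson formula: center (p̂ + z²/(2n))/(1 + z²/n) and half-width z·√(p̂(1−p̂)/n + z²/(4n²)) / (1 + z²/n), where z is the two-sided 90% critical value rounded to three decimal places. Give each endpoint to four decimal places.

Here p̂ = 118/239 = 0.49372 and z = 1.645 (z² = 2.706025).
1 + z²/n = 1.011322.
Adjusted center: (0.49372 + z²/(2n))/1.011322 = 0.49379.
Radicand: p̂(1−p̂)/n + z²/(4n²) = 0.001045860 + 0.000011843 = 0.001057703.
Half-width = z·√(radicand)/denom = 1.645·0.032522/1.011322 = 0.05290.
So the interval runs from 0.4409 to 0.5467.

(0.4409, 0.5467)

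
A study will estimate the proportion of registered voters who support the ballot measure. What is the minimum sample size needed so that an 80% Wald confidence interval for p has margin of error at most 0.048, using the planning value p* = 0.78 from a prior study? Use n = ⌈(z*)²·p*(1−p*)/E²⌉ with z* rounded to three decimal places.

n = 123

z* = 1.282 at the 80% level.
p*(1−p*) = 0.1716.
Required n before rounding: 1.643524 × 0.1716 / 0.048² = 122.408.
⌈122.408⌉ = 123.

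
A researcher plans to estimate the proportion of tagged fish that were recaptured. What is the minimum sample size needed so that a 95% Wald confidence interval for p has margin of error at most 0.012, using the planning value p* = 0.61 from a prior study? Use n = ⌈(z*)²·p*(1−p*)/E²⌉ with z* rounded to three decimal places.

For 95% confidence, z* = 1.960.
p*(1−p*) = 0.61·0.39 = 0.2379.
(z*)²·p*(1−p*)/E² = 3.841600·0.2379/0.000144 = 6346.643.
⌈6346.643⌉ = 6347.

n = 6347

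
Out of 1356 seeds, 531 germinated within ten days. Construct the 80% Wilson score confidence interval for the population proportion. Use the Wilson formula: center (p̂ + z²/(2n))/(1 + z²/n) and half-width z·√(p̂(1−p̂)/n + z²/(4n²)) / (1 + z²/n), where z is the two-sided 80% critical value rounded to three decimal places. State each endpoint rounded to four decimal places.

Here p̂ = 531/1356 = 0.39159 and z = 1.282 (z² = 1.643524).
Denominator 1 + z²/n = 1 + 1.643524/1356 = 1.001212.
Adjusted center: (0.39159 + z²/(2n))/1.001212 = 0.39172.
Radicand: p̂(1−p̂)/n + z²/(4n²) = 0.000175699 + 0.000000223 = 0.000175922.
Half-width = 1.282·√0.000175922/1.001212 = 0.01698.
So the interval runs from 0.3747 to 0.4087.

(0.3747, 0.4087)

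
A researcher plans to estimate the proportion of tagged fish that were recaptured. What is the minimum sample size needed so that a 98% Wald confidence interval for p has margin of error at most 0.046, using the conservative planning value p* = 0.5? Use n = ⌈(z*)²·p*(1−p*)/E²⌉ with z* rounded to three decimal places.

The 98% critical value is z* = 2.326.
p*(1−p*) = 0.50·0.50 = 0.2500.
(z*)²·p*(1−p*)/E² = 5.410276·0.2500/0.002116 = 639.210.
⌈639.210⌉ = 640.

n = 640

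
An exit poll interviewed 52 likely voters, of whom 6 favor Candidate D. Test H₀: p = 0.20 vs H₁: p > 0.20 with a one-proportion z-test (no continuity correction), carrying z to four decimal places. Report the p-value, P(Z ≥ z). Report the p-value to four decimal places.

p-value = 0.9364

With x = 6 successes in n = 52, p̂ = 0.11538.
Null standard error: √(0.20·0.80/52) = √0.003076923 = 0.055470.
Test statistic (full precision, shown to 4 dp): z = (6/52 − 0.20)/SE₀ ≈ -1.5254.
p-value = P(Z ≥ z) with z = -1.5254 → 0.9364.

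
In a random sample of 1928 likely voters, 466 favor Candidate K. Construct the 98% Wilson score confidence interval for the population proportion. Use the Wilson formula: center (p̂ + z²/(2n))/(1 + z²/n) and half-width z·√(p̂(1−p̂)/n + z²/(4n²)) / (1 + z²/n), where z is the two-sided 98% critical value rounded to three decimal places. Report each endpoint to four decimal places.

(0.2198, 0.2651)

Here p̂ = 466/1928 = 0.24170 and z = 2.326 (z² = 5.410276).
1 + z²/n = 1.002806.
Adjusted center: (0.24170 + z²/(2n))/1.002806 = 0.24242.
Radicand: p̂(1−p̂)/n + z²/(4n²) = 0.000095063 + 0.000000364 = 0.000095427.
Half-width = 2.326·√0.000095427/1.002806 = 0.02266.
Interval: 0.24242 ± 0.02266 → (0.2198, 0.2651).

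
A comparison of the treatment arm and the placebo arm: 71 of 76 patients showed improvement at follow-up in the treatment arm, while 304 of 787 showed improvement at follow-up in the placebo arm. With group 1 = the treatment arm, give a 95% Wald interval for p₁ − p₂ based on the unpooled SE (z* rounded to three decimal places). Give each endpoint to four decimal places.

p̂₁ = 0.93421, p̂₂ = 0.38628, so the observed difference is 0.54793.
Unpooled SE = √(p̂₁(1−p̂₁)/n₁ + p̂₂(1−p̂₂)/n₂) = √(0.000808700 + 0.000301229) = 0.033316.
The 95% critical value is z* = 1.960. Margin of error = 0.06530.
Interval: 0.54793 ± 0.06530 → (0.4826, 0.6132).

(0.4826, 0.6132)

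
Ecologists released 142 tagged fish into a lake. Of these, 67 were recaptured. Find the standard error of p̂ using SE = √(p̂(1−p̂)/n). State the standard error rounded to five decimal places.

Sample proportion p̂ = 67/142 = 0.47183.
p̂(1−p̂) = 0.249206.
SE = √(0.249206/142) = √0.001754972 = 0.04189.

SE = 0.04189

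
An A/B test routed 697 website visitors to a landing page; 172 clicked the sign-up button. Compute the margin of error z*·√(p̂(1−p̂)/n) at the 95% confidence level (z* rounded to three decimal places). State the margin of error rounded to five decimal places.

ME = 0.03201

With x = 172 successes in n = 697, p̂ = 0.24677.
Standard error of p̂: √(0.185876/697) = √0.000266679 = 0.016330.
The 95% critical value is z* = 1.960.
So ME = 0.03201.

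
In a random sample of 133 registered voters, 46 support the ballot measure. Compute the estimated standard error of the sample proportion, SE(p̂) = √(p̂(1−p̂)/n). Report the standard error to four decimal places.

p̂ = 46/133 = 0.34586.
p̂(1−p̂) = 0.226241.
SE = √(0.226241/133) = 0.0412.

SE = 0.0412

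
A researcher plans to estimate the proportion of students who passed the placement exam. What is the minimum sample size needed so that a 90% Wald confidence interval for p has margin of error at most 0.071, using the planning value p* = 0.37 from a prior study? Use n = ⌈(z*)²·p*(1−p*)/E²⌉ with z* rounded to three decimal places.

n = 126

For 90% confidence, z* = 1.645.
p*(1−p*) = 0.2331.
(z*)²·p*(1−p*)/E² = 2.706025·0.2331/0.005041 = 125.129.
⌈125.129⌉ = 126.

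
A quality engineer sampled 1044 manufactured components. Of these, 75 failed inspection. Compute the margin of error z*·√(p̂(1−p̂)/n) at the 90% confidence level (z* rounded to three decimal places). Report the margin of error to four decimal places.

ME = 0.0131

p̂ = 75/1044 = 0.07184.
SE(p̂) = √(0.07184·0.92816/1044) = 0.007992.
For 90% confidence, z* = 1.645.
Margin of error = z*·SE = 1.645 × 0.007992 = 0.0131.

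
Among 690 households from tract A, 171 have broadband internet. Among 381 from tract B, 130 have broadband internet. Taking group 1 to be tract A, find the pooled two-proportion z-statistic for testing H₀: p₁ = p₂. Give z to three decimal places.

z = -3.255

Sample proportions: p̂₁ = 171/690 = 0.24783 and p̂₂ = 130/381 = 0.34121.
Pooled p̂ = (171+130)/(690+381) = 301/1071 = 0.28105.
SE = √[p̂(1−p̂)(1/n₁+1/n₂)] = √[0.28105·0.71895·(1/690+1/381)] ≈ 0.028691.
z = -0.09338/0.028691 = -3.255.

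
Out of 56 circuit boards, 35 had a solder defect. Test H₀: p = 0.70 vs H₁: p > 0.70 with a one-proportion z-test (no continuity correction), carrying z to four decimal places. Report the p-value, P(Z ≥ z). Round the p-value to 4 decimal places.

p-value = 0.8897

The sample proportion is 35/56 = 0.62500.
SE₀ = √(0.70·0.30/56) = 0.061237.
Test statistic (full precision, shown to 4 dp): z = (35/56 − 0.70)/SE₀ ≈ -1.2247.
From the standard normal, P(Z ≥ z) = 0.8897.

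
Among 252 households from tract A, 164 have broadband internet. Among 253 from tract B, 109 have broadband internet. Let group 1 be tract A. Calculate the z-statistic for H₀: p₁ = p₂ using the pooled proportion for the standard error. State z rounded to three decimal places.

z = 4.959

Sample proportions: p̂₁ = 164/252 = 0.65079 and p̂₂ = 109/253 = 0.43083.
Pooling: p̂ = 273/505 = 0.54059.
SE = √[p̂(1−p̂)(1/n₁+1/n₂)] = √[0.54059·0.45941·(1/252+1/253)] ≈ 0.044353.
z = (p̂₁ − p̂₂)/SE = (0.65079 − 0.43083)/0.044353 = 0.21996/0.044353 = 4.959.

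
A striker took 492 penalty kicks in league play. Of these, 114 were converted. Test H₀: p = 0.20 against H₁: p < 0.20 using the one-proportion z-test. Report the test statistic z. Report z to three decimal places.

z = 1.758

The sample proportion is 114/492 = 0.23171.
Null standard error: √(0.20·0.80/492) = √0.000325203 = 0.018033.
z = (p̂ − p₀)/SE = (0.23171 − 0.20)/0.018033 = 1.758.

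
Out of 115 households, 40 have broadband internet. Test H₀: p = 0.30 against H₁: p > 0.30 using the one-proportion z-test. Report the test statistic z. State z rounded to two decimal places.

z = 1.12

The sample proportion is 40/115 = 0.34783.
Under H₀, SE = √(p₀(1−p₀)/n) = √(0.30·0.70/115) = √0.001826087 = 0.042733.
Test statistic: z = 0.04783/0.042733 = 1.12.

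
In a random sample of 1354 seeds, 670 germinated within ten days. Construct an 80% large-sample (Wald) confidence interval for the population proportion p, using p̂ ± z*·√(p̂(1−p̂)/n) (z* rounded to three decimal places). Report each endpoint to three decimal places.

(0.477, 0.512)

Sample proportion p̂ = 670/1354 = 0.49483.
SE = √(p̂(1−p̂)/n) = √(0.249973/1354) = 0.013587.
z* = 1.282 at the 80% level.
Margin of error: 1.282 × 0.013587 = 0.01742.
CI: 0.49483 ± 0.01742 = (0.477, 0.512).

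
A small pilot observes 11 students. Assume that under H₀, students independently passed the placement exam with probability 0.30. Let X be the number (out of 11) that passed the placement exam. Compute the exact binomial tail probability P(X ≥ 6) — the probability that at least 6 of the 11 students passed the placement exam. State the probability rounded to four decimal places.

X ~ Binomial(n=11, p=0.30).
P(X ≥ 6) = Σ_{j=6}^{11} C(11,j)·0.30^j·0.70^{11−j}.
= 0.056606 + 0.017328 + 0.003713 + 0.000530 + 0.000045 + 0.000002 = 0.0782.

P = 0.0782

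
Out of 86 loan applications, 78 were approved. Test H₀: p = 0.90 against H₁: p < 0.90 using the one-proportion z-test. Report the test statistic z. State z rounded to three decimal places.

z = 0.216

The sample proportion is 78/86 = 0.90698.
Null standard error: √(0.90·0.10/86) = √0.001046512 = 0.032350.
z = (0.90698 − 0.90)/0.032350 = 0.00698/0.032350 = 0.216.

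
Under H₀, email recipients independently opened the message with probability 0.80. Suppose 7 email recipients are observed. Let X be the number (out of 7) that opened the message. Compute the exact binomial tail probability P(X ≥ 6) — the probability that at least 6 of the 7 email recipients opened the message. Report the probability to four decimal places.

X is binomial with n = 7 and p = 0.80.
P(X ≥ 6) = C(7,6)·0.80^6·0.20^1 + C(7,7)·0.80^7·0.20^0.
= 0.367002 + 0.209715 = 0.5767.

P = 0.5767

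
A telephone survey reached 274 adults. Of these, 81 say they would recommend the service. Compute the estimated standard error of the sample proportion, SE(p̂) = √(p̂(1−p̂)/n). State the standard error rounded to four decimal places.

SE = 0.0276

Sample proportion p̂ = 81/274 = 0.29562.
p̂(1−p̂) = 0.29562·0.70438 = 0.208229.
SE = √(0.208229/274) = 0.0276.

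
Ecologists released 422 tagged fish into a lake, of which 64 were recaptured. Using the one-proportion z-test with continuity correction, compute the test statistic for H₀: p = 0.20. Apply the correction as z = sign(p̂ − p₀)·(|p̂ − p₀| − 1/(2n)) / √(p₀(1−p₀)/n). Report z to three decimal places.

Sample proportion p̂ = 64/422 = 0.15166. p̂ − p₀ = -0.048341.
Continuity correction 1/(2n) = 1/844 = 0.001185.
Corrected numerator: |-0.048341| − 0.001185 = 0.047156.
SE₀ = √(0.20·0.80/422) = 0.019472.
z = (−)0.047156/0.019472 = -2.422.

z = -2.422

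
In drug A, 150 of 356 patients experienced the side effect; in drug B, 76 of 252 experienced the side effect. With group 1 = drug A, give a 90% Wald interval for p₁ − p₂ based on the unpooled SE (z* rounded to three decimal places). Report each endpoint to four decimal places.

(0.0556, 0.1839)

p̂₁ = 150/356 = 0.42135, p̂₂ = 76/252 = 0.30159; p̂₁ − p̂₂ = 0.11976.
Unpooled SE = √(p̂₁(1−p̂₁)/n₁ + p̂₂(1−p̂₂)/n₂) = √(0.000684871 + 0.000835843) = 0.038996.
The 90% critical value is z* = 1.645. Margin = 1.645·0.038996 = 0.06415.
So the interval runs from 0.0556 to 0.1839.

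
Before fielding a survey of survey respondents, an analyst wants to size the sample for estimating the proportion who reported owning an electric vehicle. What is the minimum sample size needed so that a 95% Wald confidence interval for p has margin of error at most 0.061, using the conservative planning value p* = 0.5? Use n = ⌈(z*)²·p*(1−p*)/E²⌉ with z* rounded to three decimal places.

The 95% critical value is z* = 1.960.
p*(1−p*) = 0.50·0.50 = 0.2500.
Required n before rounding: 3.841600 × 0.2500 / 0.061² = 258.103.
Rounding up, n = 259.

n = 259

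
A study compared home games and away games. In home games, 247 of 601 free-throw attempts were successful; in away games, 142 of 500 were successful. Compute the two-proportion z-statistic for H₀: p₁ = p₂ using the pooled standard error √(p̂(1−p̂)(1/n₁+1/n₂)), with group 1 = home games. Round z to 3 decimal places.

p̂₁ = 247/601 = 0.41098, p̂₂ = 142/500 = 0.28400.
Pooled p̂ = (247+142)/(601+500) = 389/1101 = 0.35332.
SE = √[p̂(1−p̂)(1/n₁+1/n₂)] = √[0.35332·0.64668·(1/601+1/500)] ≈ 0.028933.
z = 0.12698/0.028933 = 4.389.

z = 4.389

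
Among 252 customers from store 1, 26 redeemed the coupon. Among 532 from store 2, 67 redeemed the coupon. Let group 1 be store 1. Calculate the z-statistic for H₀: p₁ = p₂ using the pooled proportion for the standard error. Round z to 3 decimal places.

p̂₁ = 26/252 = 0.10317, p̂₂ = 67/532 = 0.12594.
Pooling: p̂ = 93/784 = 0.11862.
Pooled SE = √[0.1045512·0.00584795] ≈ 0.024727.
z = -0.02277/0.024727 = -0.921.

z = -0.921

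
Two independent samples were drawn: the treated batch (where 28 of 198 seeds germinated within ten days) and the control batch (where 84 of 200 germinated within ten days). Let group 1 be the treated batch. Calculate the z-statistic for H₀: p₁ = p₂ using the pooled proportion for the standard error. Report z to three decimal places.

p̂₁ = 28/198 = 0.14141, p̂₂ = 84/200 = 0.42000.
Pooled p̂ = (28+84)/(198+200) = 112/398 = 0.28141.
SE = √[p̂(1−p̂)(1/n₁+1/n₂)] = √[0.28141·0.71859·(1/198+1/200)] ≈ 0.045082.
z = -0.27859/0.045082 = -6.180.

z = -6.180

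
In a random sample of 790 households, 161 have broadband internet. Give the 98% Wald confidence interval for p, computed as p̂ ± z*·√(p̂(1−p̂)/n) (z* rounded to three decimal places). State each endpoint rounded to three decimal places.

(0.170, 0.237)

p̂ = 161/790 = 0.20380.
Standard error of p̂: √(0.162264/790) = √0.000205398 = 0.014332.
The 98% critical value is z* = 2.326.
Margin of error: 2.326 × 0.014332 = 0.03334.
So the interval runs from 0.170 to 0.237.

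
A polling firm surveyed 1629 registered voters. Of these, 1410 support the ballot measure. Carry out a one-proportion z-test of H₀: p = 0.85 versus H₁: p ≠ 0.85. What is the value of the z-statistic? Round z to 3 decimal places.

z = 1.759

With x = 1410 successes in n = 1629, p̂ = 0.86556.
Under H₀, SE = √(p₀(1−p₀)/n) = √(0.85·0.15/1629) = √0.000078269 = 0.008847.
Test statistic: z = 0.01556/0.008847 = 1.759.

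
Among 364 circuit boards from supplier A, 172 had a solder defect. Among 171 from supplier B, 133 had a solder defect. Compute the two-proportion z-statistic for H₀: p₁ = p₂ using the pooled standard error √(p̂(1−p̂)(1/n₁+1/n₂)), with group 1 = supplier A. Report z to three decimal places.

z = -6.651

p̂₁ = 172/364 = 0.47253, p̂₂ = 133/171 = 0.77778.
Pooled p̂ = (172+133)/(364+171) = 305/535 = 0.57009.
SE = √[p̂(1−p̂)(1/n₁+1/n₂)] = √[0.57009·0.42991·(1/364+1/171)] ≈ 0.045897.
z = (p̂₁ − p̂₂)/SE = (0.47253 − 0.77778)/0.045897 = -0.30525/0.045897 = -6.651.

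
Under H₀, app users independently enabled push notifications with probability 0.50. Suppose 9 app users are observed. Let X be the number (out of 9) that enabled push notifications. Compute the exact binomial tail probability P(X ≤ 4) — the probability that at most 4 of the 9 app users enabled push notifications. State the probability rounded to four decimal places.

P = 0.5000

X ~ Binomial(n=9, p=0.50).
P(X ≤ 4) = Σ_{j=0}^{4} C(9,j)·0.50^j·0.50^{9−j}.
= 0.001953 + 0.017578 + 0.070312 + 0.164062 + 0.246094 = 0.5000.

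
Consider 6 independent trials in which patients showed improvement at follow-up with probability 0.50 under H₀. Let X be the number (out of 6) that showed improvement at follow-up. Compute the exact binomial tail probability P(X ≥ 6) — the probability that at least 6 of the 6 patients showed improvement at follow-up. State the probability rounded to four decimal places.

X ~ Binomial(n=6, p=0.50).
P(X ≥ 6) = C(6,6)·0.50^6·0.50^0.
= 0.015625 = 0.0156.

P = 0.0156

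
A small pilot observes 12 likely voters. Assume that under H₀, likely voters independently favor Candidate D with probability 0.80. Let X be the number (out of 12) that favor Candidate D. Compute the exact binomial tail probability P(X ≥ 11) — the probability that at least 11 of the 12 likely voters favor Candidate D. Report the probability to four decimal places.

X ~ Binomial(n=12, p=0.80).
P(X ≥ 11) = C(12,11)·0.80^11·0.20^1 + C(12,12)·0.80^12·0.20^0.
= 0.206158 + 0.068719 = 0.2749.

P = 0.2749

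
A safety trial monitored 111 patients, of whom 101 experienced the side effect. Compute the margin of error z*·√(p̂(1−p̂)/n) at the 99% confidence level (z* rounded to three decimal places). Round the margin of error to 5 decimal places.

Sample proportion p̂ = 101/111 = 0.90991.
SE = √(p̂(1−p̂)/n) = √(0.081974/111) = 0.027175.
For 99% confidence, z* = 2.576.
ME = 2.576·0.027175 = 0.07000.

ME = 0.07000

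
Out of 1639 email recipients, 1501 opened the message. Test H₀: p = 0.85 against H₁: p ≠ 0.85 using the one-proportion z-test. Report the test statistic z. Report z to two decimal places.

With x = 1501 successes in n = 1639, p̂ = 0.91580.
Under H₀, SE = √(p₀(1−p₀)/n) = √(0.85·0.15/1639) = √0.000077791 = 0.008820.
z = (0.91580 − 0.85)/0.008820 = 0.06580/0.008820 = 7.46.

z = 7.46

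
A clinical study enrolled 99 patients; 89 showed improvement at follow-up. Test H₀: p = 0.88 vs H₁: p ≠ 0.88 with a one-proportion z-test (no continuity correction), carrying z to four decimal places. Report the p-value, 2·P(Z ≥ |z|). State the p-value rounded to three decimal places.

With x = 89 successes in n = 99, p̂ = 0.89899.
SE₀ = √(0.88·0.12/99) = 0.032660.
z = (p̂ − p₀)/SE = (89/99 − 0.88)/0.032660 ≈ 0.5814.
From the standard normal, 2·P(Z ≥ |z|) = 0.561.

p-value = 0.561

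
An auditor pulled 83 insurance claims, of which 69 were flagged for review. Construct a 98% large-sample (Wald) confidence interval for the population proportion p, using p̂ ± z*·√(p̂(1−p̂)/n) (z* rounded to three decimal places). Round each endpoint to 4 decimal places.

(0.7357, 0.9269)

Sample proportion p̂ = 69/83 = 0.83133.
SE(p̂) = √(0.83133·0.16867/83) = 0.041103.
z* = 2.326 at the 98% level.
Margin of error: 2.326 × 0.041103 = 0.09561.
Interval: 0.83133 ± 0.09561 → (0.7357, 0.9269).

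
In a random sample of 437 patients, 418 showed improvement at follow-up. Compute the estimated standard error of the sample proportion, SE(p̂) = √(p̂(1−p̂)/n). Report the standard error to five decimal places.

SE = 0.00976

The sample proportion is 418/437 = 0.95652.
p̂(1−p̂) = 0.041589.
SE = √(0.041589/437) = 0.00976.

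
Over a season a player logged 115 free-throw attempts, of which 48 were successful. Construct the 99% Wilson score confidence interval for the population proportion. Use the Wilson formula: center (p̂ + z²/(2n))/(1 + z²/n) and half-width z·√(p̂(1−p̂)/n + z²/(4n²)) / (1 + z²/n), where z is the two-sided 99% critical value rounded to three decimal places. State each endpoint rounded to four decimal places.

p̂ = 48/115 = 0.41739; z = 2.576, so z² = 6.635776.
Denominator 1 + z²/n = 1 + 6.635776/115 = 1.057702.
Center = (0.41739 + 0.028851)/1.057702 = 0.42190.
Radicand: p̂(1−p̂)/n + z²/(4n²) = 0.002114572 + 0.000125440 = 0.002240012.
Half-width = 2.576·√0.002240012/1.057702 = 0.11527.
Interval: 0.42190 ± 0.11527 → (0.3066, 0.5372).

(0.3066, 0.5372)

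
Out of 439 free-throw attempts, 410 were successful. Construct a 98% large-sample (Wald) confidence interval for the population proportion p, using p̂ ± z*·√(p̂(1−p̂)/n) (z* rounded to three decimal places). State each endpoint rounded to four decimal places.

(0.9064, 0.9615)

The sample proportion is 410/439 = 0.93394.
Standard error of p̂: √(0.061695/439) = √0.000140536 = 0.011855.
The 98% critical value is z* = 2.326.
Margin = 2.326·0.011855 = 0.02757.
CI: 0.93394 ± 0.02757 = (0.9064, 0.9615).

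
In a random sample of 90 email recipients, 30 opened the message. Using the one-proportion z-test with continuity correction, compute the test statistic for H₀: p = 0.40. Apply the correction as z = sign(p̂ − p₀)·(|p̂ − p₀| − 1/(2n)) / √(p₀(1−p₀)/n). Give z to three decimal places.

With x = 30 successes in n = 90, p̂ = 0.33333. p̂ − p₀ = -0.066667.
1/(2n) = 0.005556.
Corrected numerator: |-0.066667| − 0.005556 = 0.061111.
Null standard error: √(0.40·0.60/90) = √0.002666667 = 0.051640.
z = (−)0.061111/0.051640 = -1.183.

z = -1.183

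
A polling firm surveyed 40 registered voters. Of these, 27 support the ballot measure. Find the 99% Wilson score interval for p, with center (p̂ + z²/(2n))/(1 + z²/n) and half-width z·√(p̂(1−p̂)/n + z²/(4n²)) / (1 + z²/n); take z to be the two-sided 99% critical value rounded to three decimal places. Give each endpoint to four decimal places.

Here p̂ = 27/40 = 0.67500 and z = 2.576 (z² = 6.635776).
Denominator 1 + z²/n = 1 + 6.635776/40 = 1.165894.
Center = (0.67500 + 0.082947)/1.165894 = 0.65010.
Radicand: p̂(1−p̂)/n + z²/(4n²) = 0.005484375 + 0.001036840 = 0.006521215.
Half-width = z·√(radicand)/denom = 2.576·0.080754/1.165894 = 0.17842.
CI: 0.65010 ± 0.17842 = (0.4717, 0.8285).

(0.4717, 0.8285)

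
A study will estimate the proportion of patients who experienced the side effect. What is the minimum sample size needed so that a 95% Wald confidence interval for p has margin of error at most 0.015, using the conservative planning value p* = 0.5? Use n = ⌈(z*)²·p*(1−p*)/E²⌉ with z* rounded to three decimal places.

For 95% confidence, z* = 1.960.
p*(1−p*) = 0.2500.
Required n before rounding: 3.841600 × 0.2500 / 0.015² = 4268.444.
Rounding up, n = 4269.

n = 4269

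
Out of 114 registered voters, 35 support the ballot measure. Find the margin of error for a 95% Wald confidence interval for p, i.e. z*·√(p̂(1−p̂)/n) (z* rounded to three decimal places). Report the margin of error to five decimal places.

The sample proportion is 35/114 = 0.30702.
Standard error of p̂: √(0.212758/114) = √0.001866296 = 0.043201.
z* = 1.960 at the 95% level.
ME = 1.960·0.043201 = 0.08467.

ME = 0.08467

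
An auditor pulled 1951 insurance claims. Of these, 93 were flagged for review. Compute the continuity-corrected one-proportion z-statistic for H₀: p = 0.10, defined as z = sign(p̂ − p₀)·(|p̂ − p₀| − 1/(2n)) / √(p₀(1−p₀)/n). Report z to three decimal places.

With x = 93 successes in n = 1951, p̂ = 0.04767. p̂ − p₀ = -0.052332.
Continuity correction 1/(2n) = 1/3902 = 0.000256.
Corrected numerator: |-0.052332| − 0.000256 = 0.052076.
SE₀ = √(0.10·0.90/1951) = 0.006792.
z = −0.052076/0.006792 = -7.667.

z = -7.667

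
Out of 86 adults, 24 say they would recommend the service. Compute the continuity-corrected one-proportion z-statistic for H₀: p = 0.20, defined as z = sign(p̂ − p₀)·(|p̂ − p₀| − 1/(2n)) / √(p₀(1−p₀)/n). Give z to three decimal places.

z = 1.698

p̂ = 24/86 = 0.27907. p̂ − p₀ = 0.079070.
Continuity correction 1/(2n) = 1/172 = 0.005814.
Corrected numerator: |0.079070| − 0.005814 = 0.073256.
SE₀ = √(0.20·0.80/86) = 0.043133.
z = (+)0.073256/0.043133 = 1.698.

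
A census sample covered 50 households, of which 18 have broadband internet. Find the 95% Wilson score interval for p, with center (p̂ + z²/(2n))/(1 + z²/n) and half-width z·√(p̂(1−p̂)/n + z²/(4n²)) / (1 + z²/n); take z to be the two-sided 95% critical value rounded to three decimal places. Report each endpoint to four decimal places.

(0.2414, 0.4986)

Here p̂ = 18/50 = 0.36000 and z = 1.960 (z² = 3.841600).
1 + z²/n = 1.076832.
Adjusted center: (0.36000 + z²/(2n))/1.076832 = 0.36999.
Radicand: p̂(1−p̂)/n + z²/(4n²) = 0.004608000 + 0.000384160 = 0.004992160.
Half-width = 1.960·√0.004992160/1.076832 = 0.12860.
Interval: 0.36999 ± 0.12860 → (0.2414, 0.4986).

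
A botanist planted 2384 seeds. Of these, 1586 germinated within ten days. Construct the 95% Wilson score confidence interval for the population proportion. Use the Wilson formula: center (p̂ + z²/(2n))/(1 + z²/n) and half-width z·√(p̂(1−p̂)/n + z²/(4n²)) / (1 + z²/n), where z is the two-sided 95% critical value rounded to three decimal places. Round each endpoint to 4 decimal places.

(0.6461, 0.6839)

p̂ = 1586/2384 = 0.66527; z = 1.960, so z² = 3.841600.
1 + z²/n = 1.001611.
Adjusted center: (0.66527 + z²/(2n))/1.001611 = 0.66500.
Radicand: p̂(1−p̂)/n + z²/(4n²) = 0.000093409 + 0.000000169 = 0.000093578.
Half-width = 1.960·√0.000093578/1.001611 = 0.01893.
CI: 0.66500 ± 0.01893 = (0.6461, 0.6839).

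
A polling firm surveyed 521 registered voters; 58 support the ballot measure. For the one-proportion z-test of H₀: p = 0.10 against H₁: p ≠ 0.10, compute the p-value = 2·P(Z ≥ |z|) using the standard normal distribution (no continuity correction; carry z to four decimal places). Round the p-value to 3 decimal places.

p-value = 0.389

With x = 58 successes in n = 521, p̂ = 0.11132.
Under H₀, SE = √(p₀(1−p₀)/n) = √(0.10·0.90/521) = √0.000172745 = 0.013143.
Test statistic (full precision, shown to 4 dp): z = (58/521 − 0.10)/SE₀ ≈ 0.8616.
From the standard normal, 2·P(Z ≥ |z|) = 0.389.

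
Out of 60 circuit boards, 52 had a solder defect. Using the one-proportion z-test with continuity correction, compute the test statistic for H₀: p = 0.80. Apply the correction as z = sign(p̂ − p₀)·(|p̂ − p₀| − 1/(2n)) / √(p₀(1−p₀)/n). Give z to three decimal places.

With x = 52 successes in n = 60, p̂ = 0.86667. p̂ − p₀ = 0.066667.
Continuity correction 1/(2n) = 1/120 = 0.008333.
Corrected numerator: |0.066667| − 0.008333 = 0.058334.
SE₀ = √(0.80·0.20/60) = 0.051640.
z = (+)0.058334/0.051640 = 1.130.

z = 1.130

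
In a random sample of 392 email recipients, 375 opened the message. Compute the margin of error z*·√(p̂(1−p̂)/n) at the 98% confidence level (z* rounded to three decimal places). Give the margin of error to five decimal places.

With x = 375 successes in n = 392, p̂ = 0.95663.
SE = √(p̂(1−p̂)/n) = √(0.041487/392) = 0.010288.
z* = 2.326 at the 98% level.
So ME = 0.02393.

ME = 0.02393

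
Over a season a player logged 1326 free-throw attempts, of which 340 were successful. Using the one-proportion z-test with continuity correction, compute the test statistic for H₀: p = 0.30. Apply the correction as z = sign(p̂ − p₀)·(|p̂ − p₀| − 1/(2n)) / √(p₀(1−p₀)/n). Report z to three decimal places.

z = -3.434

Sample proportion p̂ = 340/1326 = 0.25641. p̂ − p₀ = -0.043590.
Continuity correction 1/(2n) = 1/2652 = 0.000377.
Corrected numerator: |-0.043590| − 0.000377 = 0.043213.
Null standard error: √(0.30·0.70/1326) = √0.000158371 = 0.012585.
z = (−)0.043213/0.012585 = -3.434.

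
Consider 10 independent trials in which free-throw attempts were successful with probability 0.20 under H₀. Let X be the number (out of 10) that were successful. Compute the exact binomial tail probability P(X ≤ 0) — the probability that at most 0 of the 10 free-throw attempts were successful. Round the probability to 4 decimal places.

X is binomial with n = 10 and p = 0.20.
P(X ≤ 0) = C(10,0)·0.20^0·0.80^10.
= 0.107374 = 0.1074.

P = 0.1074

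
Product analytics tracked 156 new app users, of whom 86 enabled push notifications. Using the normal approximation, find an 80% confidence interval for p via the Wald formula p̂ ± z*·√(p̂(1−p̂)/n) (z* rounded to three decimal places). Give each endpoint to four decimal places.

The sample proportion is 86/156 = 0.55128.
SE(p̂) = √(0.55128·0.44872/156) = 0.039821.
The 80% critical value is z* = 1.282.
Margin = 1.282·0.039821 = 0.05105.
CI: 0.55128 ± 0.05105 = (0.5002, 0.6023).

(0.5002, 0.6023)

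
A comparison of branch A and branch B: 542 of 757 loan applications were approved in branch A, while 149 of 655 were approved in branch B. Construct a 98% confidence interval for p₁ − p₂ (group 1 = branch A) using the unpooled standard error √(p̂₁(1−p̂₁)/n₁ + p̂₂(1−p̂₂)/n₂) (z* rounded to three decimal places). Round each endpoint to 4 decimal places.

p̂₁ = 542/757 = 0.71598, p̂₂ = 149/655 = 0.22748; p̂₁ − p̂₂ = 0.48850.
SE = √(0.000268627 + 0.000268295) = √0.000536922 = 0.023172.
The 98% critical value is z* = 2.326. Margin = 2.326·0.023172 = 0.05390.
Interval: 0.48850 ± 0.05390 → (0.4346, 0.5424).

(0.4346, 0.5424)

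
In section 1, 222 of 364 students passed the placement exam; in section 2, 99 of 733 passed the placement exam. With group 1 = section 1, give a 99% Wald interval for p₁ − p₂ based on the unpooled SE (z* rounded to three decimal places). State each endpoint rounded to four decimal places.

p̂₁ = 222/364 = 0.60989, p̂₂ = 99/733 = 0.13506; p̂₁ − p̂₂ = 0.47483.
Unpooled SE = √(p̂₁(1−p̂₁)/n₁ + p̂₂(1−p̂₂)/n₂) = √(0.000653638 + 0.000159372) = 0.028513.
z* = 2.576 at the 99% level. Margin of error = 0.07345.
Interval: 0.47483 ± 0.07345 → (0.4014, 0.5483).

(0.4014, 0.5483)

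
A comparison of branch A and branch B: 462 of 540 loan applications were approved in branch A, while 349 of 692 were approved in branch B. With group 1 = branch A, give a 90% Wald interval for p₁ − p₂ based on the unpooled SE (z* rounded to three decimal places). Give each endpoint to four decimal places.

(0.3113, 0.3912)

p̂₁ = 462/540 = 0.85556, p̂₂ = 349/692 = 0.50434; p̂₁ − p̂₂ = 0.35122.
Unpooled SE = √(p̂₁(1−p̂₁)/n₁ + p̂₂(1−p̂₂)/n₂) = √(0.000228852 + 0.000361245) = 0.024292.
The 90% critical value is z* = 1.645. Margin of error = 0.03996.
CI: 0.35122 ± 0.03996 = (0.3113, 0.3912).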